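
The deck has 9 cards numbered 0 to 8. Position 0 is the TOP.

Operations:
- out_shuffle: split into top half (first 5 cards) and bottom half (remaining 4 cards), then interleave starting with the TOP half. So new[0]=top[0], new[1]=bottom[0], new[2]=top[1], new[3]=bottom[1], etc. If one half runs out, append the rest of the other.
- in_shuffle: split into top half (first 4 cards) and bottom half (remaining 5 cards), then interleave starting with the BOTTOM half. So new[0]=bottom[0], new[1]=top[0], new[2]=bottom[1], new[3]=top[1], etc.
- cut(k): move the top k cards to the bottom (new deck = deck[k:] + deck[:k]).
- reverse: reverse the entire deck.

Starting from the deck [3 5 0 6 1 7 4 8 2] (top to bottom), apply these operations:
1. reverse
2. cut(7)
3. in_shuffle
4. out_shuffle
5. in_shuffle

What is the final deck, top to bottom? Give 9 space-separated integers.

After op 1 (reverse): [2 8 4 7 1 6 0 5 3]
After op 2 (cut(7)): [5 3 2 8 4 7 1 6 0]
After op 3 (in_shuffle): [4 5 7 3 1 2 6 8 0]
After op 4 (out_shuffle): [4 2 5 6 7 8 3 0 1]
After op 5 (in_shuffle): [7 4 8 2 3 5 0 6 1]

Answer: 7 4 8 2 3 5 0 6 1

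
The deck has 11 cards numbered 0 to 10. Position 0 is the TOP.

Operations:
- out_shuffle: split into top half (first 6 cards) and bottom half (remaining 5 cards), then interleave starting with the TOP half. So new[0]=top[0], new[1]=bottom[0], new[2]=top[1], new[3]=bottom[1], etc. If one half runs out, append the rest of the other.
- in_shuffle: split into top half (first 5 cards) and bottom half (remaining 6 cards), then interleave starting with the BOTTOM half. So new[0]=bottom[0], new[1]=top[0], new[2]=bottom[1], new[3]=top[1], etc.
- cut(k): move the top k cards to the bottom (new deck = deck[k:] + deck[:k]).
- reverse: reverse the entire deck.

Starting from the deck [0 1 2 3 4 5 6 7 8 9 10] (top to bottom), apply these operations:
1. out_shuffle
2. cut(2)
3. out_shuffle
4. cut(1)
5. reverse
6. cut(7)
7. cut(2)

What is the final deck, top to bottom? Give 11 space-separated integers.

Answer: 7 4 1 9 6 3 0 8 5 2 10

Derivation:
After op 1 (out_shuffle): [0 6 1 7 2 8 3 9 4 10 5]
After op 2 (cut(2)): [1 7 2 8 3 9 4 10 5 0 6]
After op 3 (out_shuffle): [1 4 7 10 2 5 8 0 3 6 9]
After op 4 (cut(1)): [4 7 10 2 5 8 0 3 6 9 1]
After op 5 (reverse): [1 9 6 3 0 8 5 2 10 7 4]
After op 6 (cut(7)): [2 10 7 4 1 9 6 3 0 8 5]
After op 7 (cut(2)): [7 4 1 9 6 3 0 8 5 2 10]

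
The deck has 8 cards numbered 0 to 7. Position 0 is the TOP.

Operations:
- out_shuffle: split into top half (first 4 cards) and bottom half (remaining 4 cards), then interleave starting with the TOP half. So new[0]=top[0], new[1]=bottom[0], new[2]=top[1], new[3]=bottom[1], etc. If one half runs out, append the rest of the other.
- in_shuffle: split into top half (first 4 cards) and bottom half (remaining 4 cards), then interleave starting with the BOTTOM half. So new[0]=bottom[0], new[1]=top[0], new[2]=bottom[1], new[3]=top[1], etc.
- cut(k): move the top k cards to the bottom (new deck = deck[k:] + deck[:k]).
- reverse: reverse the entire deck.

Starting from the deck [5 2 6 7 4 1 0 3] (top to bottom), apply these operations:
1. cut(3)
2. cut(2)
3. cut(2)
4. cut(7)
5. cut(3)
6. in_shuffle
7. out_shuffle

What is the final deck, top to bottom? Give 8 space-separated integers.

After op 1 (cut(3)): [7 4 1 0 3 5 2 6]
After op 2 (cut(2)): [1 0 3 5 2 6 7 4]
After op 3 (cut(2)): [3 5 2 6 7 4 1 0]
After op 4 (cut(7)): [0 3 5 2 6 7 4 1]
After op 5 (cut(3)): [2 6 7 4 1 0 3 5]
After op 6 (in_shuffle): [1 2 0 6 3 7 5 4]
After op 7 (out_shuffle): [1 3 2 7 0 5 6 4]

Answer: 1 3 2 7 0 5 6 4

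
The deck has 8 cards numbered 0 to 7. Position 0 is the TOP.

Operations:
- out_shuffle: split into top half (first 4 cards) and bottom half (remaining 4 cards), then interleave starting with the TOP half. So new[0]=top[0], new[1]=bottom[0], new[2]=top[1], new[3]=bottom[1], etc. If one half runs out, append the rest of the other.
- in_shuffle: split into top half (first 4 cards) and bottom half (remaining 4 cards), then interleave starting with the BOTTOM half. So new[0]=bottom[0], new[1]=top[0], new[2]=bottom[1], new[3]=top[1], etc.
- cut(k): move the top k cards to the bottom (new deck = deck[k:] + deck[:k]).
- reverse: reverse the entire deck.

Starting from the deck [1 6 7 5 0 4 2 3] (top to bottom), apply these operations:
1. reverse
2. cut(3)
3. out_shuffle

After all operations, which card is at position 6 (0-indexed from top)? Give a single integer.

After op 1 (reverse): [3 2 4 0 5 7 6 1]
After op 2 (cut(3)): [0 5 7 6 1 3 2 4]
After op 3 (out_shuffle): [0 1 5 3 7 2 6 4]
Position 6: card 6.

Answer: 6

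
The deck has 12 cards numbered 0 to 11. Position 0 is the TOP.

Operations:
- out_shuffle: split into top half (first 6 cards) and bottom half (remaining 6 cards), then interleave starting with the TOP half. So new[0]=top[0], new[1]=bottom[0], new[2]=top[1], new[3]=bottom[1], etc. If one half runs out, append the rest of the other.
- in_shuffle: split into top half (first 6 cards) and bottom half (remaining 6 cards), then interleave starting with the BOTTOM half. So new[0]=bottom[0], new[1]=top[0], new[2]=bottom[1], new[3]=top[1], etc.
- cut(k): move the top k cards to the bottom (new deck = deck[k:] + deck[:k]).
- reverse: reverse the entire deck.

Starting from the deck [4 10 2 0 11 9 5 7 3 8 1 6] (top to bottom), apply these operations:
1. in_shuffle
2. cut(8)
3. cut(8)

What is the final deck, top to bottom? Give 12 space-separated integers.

After op 1 (in_shuffle): [5 4 7 10 3 2 8 0 1 11 6 9]
After op 2 (cut(8)): [1 11 6 9 5 4 7 10 3 2 8 0]
After op 3 (cut(8)): [3 2 8 0 1 11 6 9 5 4 7 10]

Answer: 3 2 8 0 1 11 6 9 5 4 7 10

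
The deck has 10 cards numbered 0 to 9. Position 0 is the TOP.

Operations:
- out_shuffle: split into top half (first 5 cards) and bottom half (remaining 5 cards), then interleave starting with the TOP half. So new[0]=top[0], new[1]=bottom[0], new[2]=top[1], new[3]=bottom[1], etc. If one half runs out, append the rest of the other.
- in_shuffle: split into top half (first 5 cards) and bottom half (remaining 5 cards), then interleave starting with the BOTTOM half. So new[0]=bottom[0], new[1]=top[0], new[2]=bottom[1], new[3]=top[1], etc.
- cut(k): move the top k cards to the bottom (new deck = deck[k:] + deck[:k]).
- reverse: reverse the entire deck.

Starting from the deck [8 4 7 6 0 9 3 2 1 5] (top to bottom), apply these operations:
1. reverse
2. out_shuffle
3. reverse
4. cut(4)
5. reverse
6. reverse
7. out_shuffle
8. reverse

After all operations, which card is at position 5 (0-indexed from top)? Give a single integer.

After op 1 (reverse): [5 1 2 3 9 0 6 7 4 8]
After op 2 (out_shuffle): [5 0 1 6 2 7 3 4 9 8]
After op 3 (reverse): [8 9 4 3 7 2 6 1 0 5]
After op 4 (cut(4)): [7 2 6 1 0 5 8 9 4 3]
After op 5 (reverse): [3 4 9 8 5 0 1 6 2 7]
After op 6 (reverse): [7 2 6 1 0 5 8 9 4 3]
After op 7 (out_shuffle): [7 5 2 8 6 9 1 4 0 3]
After op 8 (reverse): [3 0 4 1 9 6 8 2 5 7]
Position 5: card 6.

Answer: 6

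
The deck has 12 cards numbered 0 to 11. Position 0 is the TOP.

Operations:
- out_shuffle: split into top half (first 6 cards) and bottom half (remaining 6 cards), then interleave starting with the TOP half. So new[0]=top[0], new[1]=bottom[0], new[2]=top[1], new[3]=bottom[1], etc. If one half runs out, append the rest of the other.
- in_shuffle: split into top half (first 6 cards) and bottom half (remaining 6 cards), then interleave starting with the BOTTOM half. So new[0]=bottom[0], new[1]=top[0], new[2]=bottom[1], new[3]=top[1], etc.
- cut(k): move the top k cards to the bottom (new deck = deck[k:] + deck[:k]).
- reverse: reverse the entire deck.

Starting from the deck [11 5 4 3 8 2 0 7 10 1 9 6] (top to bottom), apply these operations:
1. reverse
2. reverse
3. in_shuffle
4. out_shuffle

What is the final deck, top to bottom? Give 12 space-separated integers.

After op 1 (reverse): [6 9 1 10 7 0 2 8 3 4 5 11]
After op 2 (reverse): [11 5 4 3 8 2 0 7 10 1 9 6]
After op 3 (in_shuffle): [0 11 7 5 10 4 1 3 9 8 6 2]
After op 4 (out_shuffle): [0 1 11 3 7 9 5 8 10 6 4 2]

Answer: 0 1 11 3 7 9 5 8 10 6 4 2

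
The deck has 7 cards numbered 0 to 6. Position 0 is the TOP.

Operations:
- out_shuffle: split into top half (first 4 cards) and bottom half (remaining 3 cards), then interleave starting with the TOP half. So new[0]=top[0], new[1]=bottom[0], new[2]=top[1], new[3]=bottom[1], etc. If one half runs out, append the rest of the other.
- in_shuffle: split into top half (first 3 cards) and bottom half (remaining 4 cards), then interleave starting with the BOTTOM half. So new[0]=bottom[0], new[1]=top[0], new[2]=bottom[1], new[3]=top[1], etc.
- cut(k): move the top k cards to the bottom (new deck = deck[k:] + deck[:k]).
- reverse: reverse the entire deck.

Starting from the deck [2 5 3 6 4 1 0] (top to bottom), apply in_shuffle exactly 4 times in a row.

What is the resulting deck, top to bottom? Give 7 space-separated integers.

Answer: 6 2 4 5 1 3 0

Derivation:
After op 1 (in_shuffle): [6 2 4 5 1 3 0]
After op 2 (in_shuffle): [5 6 1 2 3 4 0]
After op 3 (in_shuffle): [2 5 3 6 4 1 0]
After op 4 (in_shuffle): [6 2 4 5 1 3 0]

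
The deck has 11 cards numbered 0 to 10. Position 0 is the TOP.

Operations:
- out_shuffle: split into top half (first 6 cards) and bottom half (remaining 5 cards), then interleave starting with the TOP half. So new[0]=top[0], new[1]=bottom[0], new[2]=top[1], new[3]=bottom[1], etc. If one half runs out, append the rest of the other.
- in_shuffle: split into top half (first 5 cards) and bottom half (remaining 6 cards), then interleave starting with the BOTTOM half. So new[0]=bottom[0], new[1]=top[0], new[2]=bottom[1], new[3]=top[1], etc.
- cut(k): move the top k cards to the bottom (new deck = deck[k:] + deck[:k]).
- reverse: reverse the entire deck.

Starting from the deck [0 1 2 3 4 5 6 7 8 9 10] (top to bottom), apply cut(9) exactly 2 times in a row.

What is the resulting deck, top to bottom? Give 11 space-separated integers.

After op 1 (cut(9)): [9 10 0 1 2 3 4 5 6 7 8]
After op 2 (cut(9)): [7 8 9 10 0 1 2 3 4 5 6]

Answer: 7 8 9 10 0 1 2 3 4 5 6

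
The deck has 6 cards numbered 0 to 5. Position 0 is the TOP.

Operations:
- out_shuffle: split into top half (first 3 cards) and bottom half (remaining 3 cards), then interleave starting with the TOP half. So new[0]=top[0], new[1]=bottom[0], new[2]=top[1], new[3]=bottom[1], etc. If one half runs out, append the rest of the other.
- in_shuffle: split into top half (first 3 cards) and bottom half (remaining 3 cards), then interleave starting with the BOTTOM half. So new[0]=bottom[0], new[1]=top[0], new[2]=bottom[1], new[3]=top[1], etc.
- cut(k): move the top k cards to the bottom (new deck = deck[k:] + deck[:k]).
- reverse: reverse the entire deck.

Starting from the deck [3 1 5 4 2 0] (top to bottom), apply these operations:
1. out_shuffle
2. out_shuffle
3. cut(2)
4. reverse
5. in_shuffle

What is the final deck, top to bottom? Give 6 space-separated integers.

Answer: 1 2 5 3 4 0

Derivation:
After op 1 (out_shuffle): [3 4 1 2 5 0]
After op 2 (out_shuffle): [3 2 4 5 1 0]
After op 3 (cut(2)): [4 5 1 0 3 2]
After op 4 (reverse): [2 3 0 1 5 4]
After op 5 (in_shuffle): [1 2 5 3 4 0]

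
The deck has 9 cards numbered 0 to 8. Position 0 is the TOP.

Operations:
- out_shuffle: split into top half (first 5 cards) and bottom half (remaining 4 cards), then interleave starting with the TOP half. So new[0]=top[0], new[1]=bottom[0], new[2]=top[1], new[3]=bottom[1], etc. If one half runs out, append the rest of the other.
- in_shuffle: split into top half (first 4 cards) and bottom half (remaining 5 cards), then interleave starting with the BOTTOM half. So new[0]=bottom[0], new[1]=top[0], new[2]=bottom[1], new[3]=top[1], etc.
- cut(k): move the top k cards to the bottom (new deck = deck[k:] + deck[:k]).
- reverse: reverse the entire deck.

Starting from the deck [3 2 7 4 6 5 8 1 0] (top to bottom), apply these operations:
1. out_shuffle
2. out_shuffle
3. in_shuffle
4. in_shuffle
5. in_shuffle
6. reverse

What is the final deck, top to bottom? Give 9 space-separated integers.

After op 1 (out_shuffle): [3 5 2 8 7 1 4 0 6]
After op 2 (out_shuffle): [3 1 5 4 2 0 8 6 7]
After op 3 (in_shuffle): [2 3 0 1 8 5 6 4 7]
After op 4 (in_shuffle): [8 2 5 3 6 0 4 1 7]
After op 5 (in_shuffle): [6 8 0 2 4 5 1 3 7]
After op 6 (reverse): [7 3 1 5 4 2 0 8 6]

Answer: 7 3 1 5 4 2 0 8 6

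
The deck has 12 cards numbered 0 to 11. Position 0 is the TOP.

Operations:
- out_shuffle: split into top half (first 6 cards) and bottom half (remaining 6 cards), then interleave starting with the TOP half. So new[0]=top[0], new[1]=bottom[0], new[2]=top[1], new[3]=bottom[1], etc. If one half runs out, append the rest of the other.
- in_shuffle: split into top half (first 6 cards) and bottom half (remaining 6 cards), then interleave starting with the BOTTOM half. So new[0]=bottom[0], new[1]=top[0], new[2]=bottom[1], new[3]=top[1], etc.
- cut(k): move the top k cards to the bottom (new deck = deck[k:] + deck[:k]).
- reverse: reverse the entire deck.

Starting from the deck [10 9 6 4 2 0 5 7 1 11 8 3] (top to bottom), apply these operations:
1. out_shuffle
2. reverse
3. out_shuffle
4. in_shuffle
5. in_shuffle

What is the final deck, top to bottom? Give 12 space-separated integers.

Answer: 5 2 6 3 4 9 8 1 10 11 7 0

Derivation:
After op 1 (out_shuffle): [10 5 9 7 6 1 4 11 2 8 0 3]
After op 2 (reverse): [3 0 8 2 11 4 1 6 7 9 5 10]
After op 3 (out_shuffle): [3 1 0 6 8 7 2 9 11 5 4 10]
After op 4 (in_shuffle): [2 3 9 1 11 0 5 6 4 8 10 7]
After op 5 (in_shuffle): [5 2 6 3 4 9 8 1 10 11 7 0]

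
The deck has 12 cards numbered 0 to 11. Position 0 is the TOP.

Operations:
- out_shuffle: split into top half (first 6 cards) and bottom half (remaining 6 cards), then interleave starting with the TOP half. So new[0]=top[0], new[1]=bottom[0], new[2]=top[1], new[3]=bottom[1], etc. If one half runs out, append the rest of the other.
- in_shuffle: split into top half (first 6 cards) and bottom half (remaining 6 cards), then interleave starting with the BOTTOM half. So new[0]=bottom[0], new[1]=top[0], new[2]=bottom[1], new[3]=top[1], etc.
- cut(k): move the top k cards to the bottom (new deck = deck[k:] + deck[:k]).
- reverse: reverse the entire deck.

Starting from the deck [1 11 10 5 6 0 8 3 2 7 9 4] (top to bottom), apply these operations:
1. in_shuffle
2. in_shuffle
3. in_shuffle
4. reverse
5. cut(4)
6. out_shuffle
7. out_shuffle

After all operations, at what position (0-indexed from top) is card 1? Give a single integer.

After op 1 (in_shuffle): [8 1 3 11 2 10 7 5 9 6 4 0]
After op 2 (in_shuffle): [7 8 5 1 9 3 6 11 4 2 0 10]
After op 3 (in_shuffle): [6 7 11 8 4 5 2 1 0 9 10 3]
After op 4 (reverse): [3 10 9 0 1 2 5 4 8 11 7 6]
After op 5 (cut(4)): [1 2 5 4 8 11 7 6 3 10 9 0]
After op 6 (out_shuffle): [1 7 2 6 5 3 4 10 8 9 11 0]
After op 7 (out_shuffle): [1 4 7 10 2 8 6 9 5 11 3 0]
Card 1 is at position 0.

Answer: 0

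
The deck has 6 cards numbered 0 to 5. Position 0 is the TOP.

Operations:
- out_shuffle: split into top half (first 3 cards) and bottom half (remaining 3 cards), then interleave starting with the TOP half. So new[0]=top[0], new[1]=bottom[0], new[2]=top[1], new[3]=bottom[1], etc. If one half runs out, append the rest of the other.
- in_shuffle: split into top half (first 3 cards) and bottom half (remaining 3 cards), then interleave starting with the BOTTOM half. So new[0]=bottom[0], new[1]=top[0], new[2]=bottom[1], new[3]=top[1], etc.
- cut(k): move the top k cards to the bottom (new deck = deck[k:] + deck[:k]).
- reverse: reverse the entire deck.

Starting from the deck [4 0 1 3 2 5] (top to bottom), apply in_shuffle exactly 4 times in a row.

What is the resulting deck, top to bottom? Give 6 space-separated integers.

Answer: 3 4 2 0 5 1

Derivation:
After op 1 (in_shuffle): [3 4 2 0 5 1]
After op 2 (in_shuffle): [0 3 5 4 1 2]
After op 3 (in_shuffle): [4 0 1 3 2 5]
After op 4 (in_shuffle): [3 4 2 0 5 1]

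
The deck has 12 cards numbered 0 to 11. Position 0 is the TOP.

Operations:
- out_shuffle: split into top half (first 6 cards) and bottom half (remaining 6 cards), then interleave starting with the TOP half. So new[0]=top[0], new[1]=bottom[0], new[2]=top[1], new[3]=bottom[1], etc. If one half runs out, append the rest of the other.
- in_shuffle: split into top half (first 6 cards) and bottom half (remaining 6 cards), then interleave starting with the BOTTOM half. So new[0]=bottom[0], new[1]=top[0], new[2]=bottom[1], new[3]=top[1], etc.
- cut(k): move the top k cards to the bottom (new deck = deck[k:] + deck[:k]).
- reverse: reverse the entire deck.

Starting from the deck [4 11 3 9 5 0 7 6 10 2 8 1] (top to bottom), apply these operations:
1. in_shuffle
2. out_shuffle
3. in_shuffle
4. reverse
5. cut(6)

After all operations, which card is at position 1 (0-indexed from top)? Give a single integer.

After op 1 (in_shuffle): [7 4 6 11 10 3 2 9 8 5 1 0]
After op 2 (out_shuffle): [7 2 4 9 6 8 11 5 10 1 3 0]
After op 3 (in_shuffle): [11 7 5 2 10 4 1 9 3 6 0 8]
After op 4 (reverse): [8 0 6 3 9 1 4 10 2 5 7 11]
After op 5 (cut(6)): [4 10 2 5 7 11 8 0 6 3 9 1]
Position 1: card 10.

Answer: 10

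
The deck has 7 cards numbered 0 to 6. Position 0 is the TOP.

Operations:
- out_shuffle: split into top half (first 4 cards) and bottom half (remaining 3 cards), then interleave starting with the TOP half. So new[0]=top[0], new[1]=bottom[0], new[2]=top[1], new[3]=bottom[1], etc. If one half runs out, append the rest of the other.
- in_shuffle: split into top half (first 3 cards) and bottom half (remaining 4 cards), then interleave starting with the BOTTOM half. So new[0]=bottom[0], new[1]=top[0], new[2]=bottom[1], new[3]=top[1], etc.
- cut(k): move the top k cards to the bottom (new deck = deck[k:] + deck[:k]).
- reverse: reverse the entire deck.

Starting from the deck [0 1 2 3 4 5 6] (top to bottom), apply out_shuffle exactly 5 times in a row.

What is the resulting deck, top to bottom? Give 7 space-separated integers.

After op 1 (out_shuffle): [0 4 1 5 2 6 3]
After op 2 (out_shuffle): [0 2 4 6 1 3 5]
After op 3 (out_shuffle): [0 1 2 3 4 5 6]
After op 4 (out_shuffle): [0 4 1 5 2 6 3]
After op 5 (out_shuffle): [0 2 4 6 1 3 5]

Answer: 0 2 4 6 1 3 5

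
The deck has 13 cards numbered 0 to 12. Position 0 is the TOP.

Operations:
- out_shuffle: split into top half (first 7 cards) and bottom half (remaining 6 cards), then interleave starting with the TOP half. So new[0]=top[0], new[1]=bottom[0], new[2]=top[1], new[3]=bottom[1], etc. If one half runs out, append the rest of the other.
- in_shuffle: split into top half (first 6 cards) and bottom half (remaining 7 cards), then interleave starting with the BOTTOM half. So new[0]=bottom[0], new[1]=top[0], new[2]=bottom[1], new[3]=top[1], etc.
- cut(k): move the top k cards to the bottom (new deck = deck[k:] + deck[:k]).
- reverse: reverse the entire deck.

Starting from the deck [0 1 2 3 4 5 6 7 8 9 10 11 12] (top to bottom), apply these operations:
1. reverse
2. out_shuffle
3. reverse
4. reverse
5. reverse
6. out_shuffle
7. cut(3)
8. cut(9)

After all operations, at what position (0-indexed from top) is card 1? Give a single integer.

Answer: 7

Derivation:
After op 1 (reverse): [12 11 10 9 8 7 6 5 4 3 2 1 0]
After op 2 (out_shuffle): [12 5 11 4 10 3 9 2 8 1 7 0 6]
After op 3 (reverse): [6 0 7 1 8 2 9 3 10 4 11 5 12]
After op 4 (reverse): [12 5 11 4 10 3 9 2 8 1 7 0 6]
After op 5 (reverse): [6 0 7 1 8 2 9 3 10 4 11 5 12]
After op 6 (out_shuffle): [6 3 0 10 7 4 1 11 8 5 2 12 9]
After op 7 (cut(3)): [10 7 4 1 11 8 5 2 12 9 6 3 0]
After op 8 (cut(9)): [9 6 3 0 10 7 4 1 11 8 5 2 12]
Card 1 is at position 7.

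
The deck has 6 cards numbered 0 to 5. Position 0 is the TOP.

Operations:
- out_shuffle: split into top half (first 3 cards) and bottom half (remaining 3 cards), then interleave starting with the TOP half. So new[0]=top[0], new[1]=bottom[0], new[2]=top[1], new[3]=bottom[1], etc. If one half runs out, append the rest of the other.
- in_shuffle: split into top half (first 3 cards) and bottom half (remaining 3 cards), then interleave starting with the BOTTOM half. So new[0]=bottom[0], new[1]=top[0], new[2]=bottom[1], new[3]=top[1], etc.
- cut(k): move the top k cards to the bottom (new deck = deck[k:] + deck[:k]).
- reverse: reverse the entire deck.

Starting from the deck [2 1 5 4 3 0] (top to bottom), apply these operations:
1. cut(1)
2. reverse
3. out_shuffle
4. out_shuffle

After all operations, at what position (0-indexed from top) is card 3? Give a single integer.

After op 1 (cut(1)): [1 5 4 3 0 2]
After op 2 (reverse): [2 0 3 4 5 1]
After op 3 (out_shuffle): [2 4 0 5 3 1]
After op 4 (out_shuffle): [2 5 4 3 0 1]
Card 3 is at position 3.

Answer: 3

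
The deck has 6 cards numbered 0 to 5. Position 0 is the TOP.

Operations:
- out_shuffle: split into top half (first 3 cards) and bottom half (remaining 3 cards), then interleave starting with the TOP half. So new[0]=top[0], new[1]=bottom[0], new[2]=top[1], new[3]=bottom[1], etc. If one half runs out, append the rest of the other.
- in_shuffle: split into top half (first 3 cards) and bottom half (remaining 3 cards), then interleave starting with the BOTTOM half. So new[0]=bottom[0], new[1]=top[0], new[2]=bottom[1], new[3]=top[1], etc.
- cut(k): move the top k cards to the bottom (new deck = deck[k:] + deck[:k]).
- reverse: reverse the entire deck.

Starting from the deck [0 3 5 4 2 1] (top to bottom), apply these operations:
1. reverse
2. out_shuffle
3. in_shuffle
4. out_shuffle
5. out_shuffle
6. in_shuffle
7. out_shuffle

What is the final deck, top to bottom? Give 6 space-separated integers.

Answer: 4 0 3 2 1 5

Derivation:
After op 1 (reverse): [1 2 4 5 3 0]
After op 2 (out_shuffle): [1 5 2 3 4 0]
After op 3 (in_shuffle): [3 1 4 5 0 2]
After op 4 (out_shuffle): [3 5 1 0 4 2]
After op 5 (out_shuffle): [3 0 5 4 1 2]
After op 6 (in_shuffle): [4 3 1 0 2 5]
After op 7 (out_shuffle): [4 0 3 2 1 5]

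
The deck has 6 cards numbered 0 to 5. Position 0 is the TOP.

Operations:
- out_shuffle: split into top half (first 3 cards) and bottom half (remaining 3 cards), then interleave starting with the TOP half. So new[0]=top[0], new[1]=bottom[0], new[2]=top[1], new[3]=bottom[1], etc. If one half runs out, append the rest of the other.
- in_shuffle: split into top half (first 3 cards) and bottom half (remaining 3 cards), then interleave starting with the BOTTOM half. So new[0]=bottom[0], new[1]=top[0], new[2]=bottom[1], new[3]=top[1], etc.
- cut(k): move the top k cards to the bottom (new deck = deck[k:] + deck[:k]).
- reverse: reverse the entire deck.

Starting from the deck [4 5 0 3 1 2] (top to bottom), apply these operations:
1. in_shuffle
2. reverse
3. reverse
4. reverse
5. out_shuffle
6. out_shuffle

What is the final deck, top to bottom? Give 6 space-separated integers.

After op 1 (in_shuffle): [3 4 1 5 2 0]
After op 2 (reverse): [0 2 5 1 4 3]
After op 3 (reverse): [3 4 1 5 2 0]
After op 4 (reverse): [0 2 5 1 4 3]
After op 5 (out_shuffle): [0 1 2 4 5 3]
After op 6 (out_shuffle): [0 4 1 5 2 3]

Answer: 0 4 1 5 2 3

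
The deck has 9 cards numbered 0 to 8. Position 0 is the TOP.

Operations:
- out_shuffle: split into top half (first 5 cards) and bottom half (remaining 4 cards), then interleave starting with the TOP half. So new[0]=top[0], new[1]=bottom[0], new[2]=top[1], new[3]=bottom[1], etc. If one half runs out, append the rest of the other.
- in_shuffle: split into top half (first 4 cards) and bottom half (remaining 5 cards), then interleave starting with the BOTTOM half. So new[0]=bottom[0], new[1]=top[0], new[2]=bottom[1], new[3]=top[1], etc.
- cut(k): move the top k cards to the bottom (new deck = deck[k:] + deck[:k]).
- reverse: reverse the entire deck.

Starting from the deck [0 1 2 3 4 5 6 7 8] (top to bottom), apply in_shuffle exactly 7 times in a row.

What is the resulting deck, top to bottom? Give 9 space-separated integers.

After op 1 (in_shuffle): [4 0 5 1 6 2 7 3 8]
After op 2 (in_shuffle): [6 4 2 0 7 5 3 1 8]
After op 3 (in_shuffle): [7 6 5 4 3 2 1 0 8]
After op 4 (in_shuffle): [3 7 2 6 1 5 0 4 8]
After op 5 (in_shuffle): [1 3 5 7 0 2 4 6 8]
After op 6 (in_shuffle): [0 1 2 3 4 5 6 7 8]
After op 7 (in_shuffle): [4 0 5 1 6 2 7 3 8]

Answer: 4 0 5 1 6 2 7 3 8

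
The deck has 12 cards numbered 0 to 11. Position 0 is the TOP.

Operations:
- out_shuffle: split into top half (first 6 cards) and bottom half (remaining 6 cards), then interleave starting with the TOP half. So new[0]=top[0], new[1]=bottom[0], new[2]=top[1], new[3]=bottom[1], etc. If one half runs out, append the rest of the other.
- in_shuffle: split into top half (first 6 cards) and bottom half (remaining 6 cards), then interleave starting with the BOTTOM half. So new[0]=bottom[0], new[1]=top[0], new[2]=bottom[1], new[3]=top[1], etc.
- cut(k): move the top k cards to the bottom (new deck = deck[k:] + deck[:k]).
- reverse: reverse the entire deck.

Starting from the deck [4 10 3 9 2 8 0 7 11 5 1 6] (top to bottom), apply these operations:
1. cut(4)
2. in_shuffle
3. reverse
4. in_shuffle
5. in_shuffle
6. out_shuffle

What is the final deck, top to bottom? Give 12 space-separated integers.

After op 1 (cut(4)): [2 8 0 7 11 5 1 6 4 10 3 9]
After op 2 (in_shuffle): [1 2 6 8 4 0 10 7 3 11 9 5]
After op 3 (reverse): [5 9 11 3 7 10 0 4 8 6 2 1]
After op 4 (in_shuffle): [0 5 4 9 8 11 6 3 2 7 1 10]
After op 5 (in_shuffle): [6 0 3 5 2 4 7 9 1 8 10 11]
After op 6 (out_shuffle): [6 7 0 9 3 1 5 8 2 10 4 11]

Answer: 6 7 0 9 3 1 5 8 2 10 4 11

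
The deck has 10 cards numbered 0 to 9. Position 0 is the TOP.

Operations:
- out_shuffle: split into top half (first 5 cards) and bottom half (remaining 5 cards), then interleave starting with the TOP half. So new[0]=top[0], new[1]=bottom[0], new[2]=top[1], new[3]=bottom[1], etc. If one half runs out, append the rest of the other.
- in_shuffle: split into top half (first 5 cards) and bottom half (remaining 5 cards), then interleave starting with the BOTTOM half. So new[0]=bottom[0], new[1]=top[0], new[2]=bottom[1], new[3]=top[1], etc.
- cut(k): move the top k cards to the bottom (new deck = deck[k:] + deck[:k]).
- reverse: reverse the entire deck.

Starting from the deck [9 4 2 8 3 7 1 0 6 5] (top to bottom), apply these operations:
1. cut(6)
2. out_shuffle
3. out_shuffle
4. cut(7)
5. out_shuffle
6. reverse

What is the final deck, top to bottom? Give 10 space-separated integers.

After op 1 (cut(6)): [1 0 6 5 9 4 2 8 3 7]
After op 2 (out_shuffle): [1 4 0 2 6 8 5 3 9 7]
After op 3 (out_shuffle): [1 8 4 5 0 3 2 9 6 7]
After op 4 (cut(7)): [9 6 7 1 8 4 5 0 3 2]
After op 5 (out_shuffle): [9 4 6 5 7 0 1 3 8 2]
After op 6 (reverse): [2 8 3 1 0 7 5 6 4 9]

Answer: 2 8 3 1 0 7 5 6 4 9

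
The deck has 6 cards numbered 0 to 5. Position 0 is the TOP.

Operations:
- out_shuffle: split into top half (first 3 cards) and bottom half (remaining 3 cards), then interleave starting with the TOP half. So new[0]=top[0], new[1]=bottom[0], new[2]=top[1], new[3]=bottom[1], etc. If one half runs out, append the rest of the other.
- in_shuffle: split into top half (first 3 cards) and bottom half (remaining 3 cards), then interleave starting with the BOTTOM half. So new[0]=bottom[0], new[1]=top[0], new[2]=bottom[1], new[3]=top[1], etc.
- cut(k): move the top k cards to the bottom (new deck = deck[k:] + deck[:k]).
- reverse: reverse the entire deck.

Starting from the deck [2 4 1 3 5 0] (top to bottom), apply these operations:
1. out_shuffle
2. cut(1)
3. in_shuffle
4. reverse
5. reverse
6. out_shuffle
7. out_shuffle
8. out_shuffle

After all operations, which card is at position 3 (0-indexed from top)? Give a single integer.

After op 1 (out_shuffle): [2 3 4 5 1 0]
After op 2 (cut(1)): [3 4 5 1 0 2]
After op 3 (in_shuffle): [1 3 0 4 2 5]
After op 4 (reverse): [5 2 4 0 3 1]
After op 5 (reverse): [1 3 0 4 2 5]
After op 6 (out_shuffle): [1 4 3 2 0 5]
After op 7 (out_shuffle): [1 2 4 0 3 5]
After op 8 (out_shuffle): [1 0 2 3 4 5]
Position 3: card 3.

Answer: 3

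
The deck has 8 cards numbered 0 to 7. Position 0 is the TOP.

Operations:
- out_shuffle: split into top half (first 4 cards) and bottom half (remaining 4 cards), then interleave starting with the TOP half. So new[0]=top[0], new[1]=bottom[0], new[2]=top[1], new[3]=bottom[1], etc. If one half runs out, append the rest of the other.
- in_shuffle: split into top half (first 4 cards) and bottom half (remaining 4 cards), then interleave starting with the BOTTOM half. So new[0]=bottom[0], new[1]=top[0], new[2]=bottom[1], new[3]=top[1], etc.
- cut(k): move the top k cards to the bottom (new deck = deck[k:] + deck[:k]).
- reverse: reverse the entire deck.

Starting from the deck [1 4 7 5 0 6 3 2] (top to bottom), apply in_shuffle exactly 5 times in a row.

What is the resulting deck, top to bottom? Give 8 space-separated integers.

Answer: 4 5 6 2 1 7 0 3

Derivation:
After op 1 (in_shuffle): [0 1 6 4 3 7 2 5]
After op 2 (in_shuffle): [3 0 7 1 2 6 5 4]
After op 3 (in_shuffle): [2 3 6 0 5 7 4 1]
After op 4 (in_shuffle): [5 2 7 3 4 6 1 0]
After op 5 (in_shuffle): [4 5 6 2 1 7 0 3]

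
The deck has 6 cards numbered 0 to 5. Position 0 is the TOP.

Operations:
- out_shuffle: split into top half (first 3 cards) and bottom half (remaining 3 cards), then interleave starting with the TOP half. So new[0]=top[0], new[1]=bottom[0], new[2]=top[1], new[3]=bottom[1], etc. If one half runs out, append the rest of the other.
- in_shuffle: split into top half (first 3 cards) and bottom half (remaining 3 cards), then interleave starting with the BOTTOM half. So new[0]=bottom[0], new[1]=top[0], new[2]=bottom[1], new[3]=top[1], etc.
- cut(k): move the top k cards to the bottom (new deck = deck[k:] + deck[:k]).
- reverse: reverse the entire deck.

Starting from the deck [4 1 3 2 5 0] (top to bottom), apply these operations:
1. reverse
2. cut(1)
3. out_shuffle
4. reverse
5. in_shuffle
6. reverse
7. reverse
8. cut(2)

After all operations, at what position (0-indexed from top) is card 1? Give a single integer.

Answer: 0

Derivation:
After op 1 (reverse): [0 5 2 3 1 4]
After op 2 (cut(1)): [5 2 3 1 4 0]
After op 3 (out_shuffle): [5 1 2 4 3 0]
After op 4 (reverse): [0 3 4 2 1 5]
After op 5 (in_shuffle): [2 0 1 3 5 4]
After op 6 (reverse): [4 5 3 1 0 2]
After op 7 (reverse): [2 0 1 3 5 4]
After op 8 (cut(2)): [1 3 5 4 2 0]
Card 1 is at position 0.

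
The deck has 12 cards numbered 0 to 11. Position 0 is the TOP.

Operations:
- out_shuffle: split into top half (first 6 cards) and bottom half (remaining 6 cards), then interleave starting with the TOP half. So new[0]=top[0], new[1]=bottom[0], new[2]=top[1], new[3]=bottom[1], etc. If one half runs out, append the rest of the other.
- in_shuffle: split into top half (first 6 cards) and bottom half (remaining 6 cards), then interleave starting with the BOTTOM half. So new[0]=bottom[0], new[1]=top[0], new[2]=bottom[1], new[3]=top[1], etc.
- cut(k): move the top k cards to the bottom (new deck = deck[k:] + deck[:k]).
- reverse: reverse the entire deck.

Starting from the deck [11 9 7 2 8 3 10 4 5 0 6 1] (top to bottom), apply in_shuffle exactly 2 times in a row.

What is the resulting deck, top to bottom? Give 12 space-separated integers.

After op 1 (in_shuffle): [10 11 4 9 5 7 0 2 6 8 1 3]
After op 2 (in_shuffle): [0 10 2 11 6 4 8 9 1 5 3 7]

Answer: 0 10 2 11 6 4 8 9 1 5 3 7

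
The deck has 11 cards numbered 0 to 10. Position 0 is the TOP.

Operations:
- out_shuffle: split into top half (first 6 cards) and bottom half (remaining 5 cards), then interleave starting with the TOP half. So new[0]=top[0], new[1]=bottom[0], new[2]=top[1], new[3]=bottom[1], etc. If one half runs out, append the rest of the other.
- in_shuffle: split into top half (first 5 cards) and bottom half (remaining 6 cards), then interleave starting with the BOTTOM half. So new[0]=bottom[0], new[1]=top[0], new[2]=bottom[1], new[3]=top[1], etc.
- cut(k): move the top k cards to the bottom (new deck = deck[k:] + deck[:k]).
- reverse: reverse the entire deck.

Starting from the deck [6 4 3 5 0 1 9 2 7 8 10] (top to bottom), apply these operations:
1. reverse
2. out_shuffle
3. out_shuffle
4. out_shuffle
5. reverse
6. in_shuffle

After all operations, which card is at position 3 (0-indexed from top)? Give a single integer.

After op 1 (reverse): [10 8 7 2 9 1 0 5 3 4 6]
After op 2 (out_shuffle): [10 0 8 5 7 3 2 4 9 6 1]
After op 3 (out_shuffle): [10 2 0 4 8 9 5 6 7 1 3]
After op 4 (out_shuffle): [10 5 2 6 0 7 4 1 8 3 9]
After op 5 (reverse): [9 3 8 1 4 7 0 6 2 5 10]
After op 6 (in_shuffle): [7 9 0 3 6 8 2 1 5 4 10]
Position 3: card 3.

Answer: 3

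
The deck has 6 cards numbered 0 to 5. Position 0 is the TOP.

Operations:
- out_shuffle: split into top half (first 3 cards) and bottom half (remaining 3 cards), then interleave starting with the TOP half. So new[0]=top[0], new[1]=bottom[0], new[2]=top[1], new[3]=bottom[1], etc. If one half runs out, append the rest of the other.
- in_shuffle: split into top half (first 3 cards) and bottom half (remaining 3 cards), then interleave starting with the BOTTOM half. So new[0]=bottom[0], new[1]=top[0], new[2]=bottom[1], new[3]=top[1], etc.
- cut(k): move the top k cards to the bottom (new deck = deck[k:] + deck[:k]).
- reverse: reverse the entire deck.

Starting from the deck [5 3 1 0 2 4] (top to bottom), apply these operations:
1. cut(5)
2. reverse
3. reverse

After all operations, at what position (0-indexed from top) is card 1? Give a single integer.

After op 1 (cut(5)): [4 5 3 1 0 2]
After op 2 (reverse): [2 0 1 3 5 4]
After op 3 (reverse): [4 5 3 1 0 2]
Card 1 is at position 3.

Answer: 3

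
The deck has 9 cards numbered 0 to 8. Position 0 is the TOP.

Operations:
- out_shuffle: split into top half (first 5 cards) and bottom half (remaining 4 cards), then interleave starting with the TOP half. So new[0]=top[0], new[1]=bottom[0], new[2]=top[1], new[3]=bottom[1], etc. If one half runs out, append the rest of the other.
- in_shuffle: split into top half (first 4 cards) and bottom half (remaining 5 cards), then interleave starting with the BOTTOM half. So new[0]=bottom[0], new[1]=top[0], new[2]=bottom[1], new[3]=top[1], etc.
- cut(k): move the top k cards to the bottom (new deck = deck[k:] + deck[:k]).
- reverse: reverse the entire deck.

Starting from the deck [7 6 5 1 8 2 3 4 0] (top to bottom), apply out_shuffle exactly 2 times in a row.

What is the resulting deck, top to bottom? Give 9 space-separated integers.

After op 1 (out_shuffle): [7 2 6 3 5 4 1 0 8]
After op 2 (out_shuffle): [7 4 2 1 6 0 3 8 5]

Answer: 7 4 2 1 6 0 3 8 5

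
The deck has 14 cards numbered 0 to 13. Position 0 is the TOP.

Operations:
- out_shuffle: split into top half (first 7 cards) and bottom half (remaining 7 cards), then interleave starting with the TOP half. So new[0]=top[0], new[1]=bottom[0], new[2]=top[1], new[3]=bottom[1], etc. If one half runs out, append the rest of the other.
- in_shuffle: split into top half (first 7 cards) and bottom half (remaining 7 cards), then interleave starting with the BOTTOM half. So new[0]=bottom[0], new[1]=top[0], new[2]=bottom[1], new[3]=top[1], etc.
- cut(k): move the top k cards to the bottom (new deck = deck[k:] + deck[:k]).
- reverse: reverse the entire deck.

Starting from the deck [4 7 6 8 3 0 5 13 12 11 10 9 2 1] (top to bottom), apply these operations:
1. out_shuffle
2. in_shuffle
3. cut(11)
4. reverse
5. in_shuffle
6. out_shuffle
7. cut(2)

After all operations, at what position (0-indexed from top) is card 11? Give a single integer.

After op 1 (out_shuffle): [4 13 7 12 6 11 8 10 3 9 0 2 5 1]
After op 2 (in_shuffle): [10 4 3 13 9 7 0 12 2 6 5 11 1 8]
After op 3 (cut(11)): [11 1 8 10 4 3 13 9 7 0 12 2 6 5]
After op 4 (reverse): [5 6 2 12 0 7 9 13 3 4 10 8 1 11]
After op 5 (in_shuffle): [13 5 3 6 4 2 10 12 8 0 1 7 11 9]
After op 6 (out_shuffle): [13 12 5 8 3 0 6 1 4 7 2 11 10 9]
After op 7 (cut(2)): [5 8 3 0 6 1 4 7 2 11 10 9 13 12]
Card 11 is at position 9.

Answer: 9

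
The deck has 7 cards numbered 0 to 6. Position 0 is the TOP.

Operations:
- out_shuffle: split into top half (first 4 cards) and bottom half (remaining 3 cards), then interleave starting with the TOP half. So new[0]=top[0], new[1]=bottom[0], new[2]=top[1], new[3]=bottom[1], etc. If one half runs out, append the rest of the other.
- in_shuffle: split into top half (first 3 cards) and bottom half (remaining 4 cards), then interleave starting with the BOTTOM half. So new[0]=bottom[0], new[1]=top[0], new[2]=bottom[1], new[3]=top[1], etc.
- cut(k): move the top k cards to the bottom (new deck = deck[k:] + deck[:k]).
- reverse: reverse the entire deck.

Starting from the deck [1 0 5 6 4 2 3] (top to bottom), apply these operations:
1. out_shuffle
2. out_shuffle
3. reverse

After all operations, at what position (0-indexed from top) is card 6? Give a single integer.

After op 1 (out_shuffle): [1 4 0 2 5 3 6]
After op 2 (out_shuffle): [1 5 4 3 0 6 2]
After op 3 (reverse): [2 6 0 3 4 5 1]
Card 6 is at position 1.

Answer: 1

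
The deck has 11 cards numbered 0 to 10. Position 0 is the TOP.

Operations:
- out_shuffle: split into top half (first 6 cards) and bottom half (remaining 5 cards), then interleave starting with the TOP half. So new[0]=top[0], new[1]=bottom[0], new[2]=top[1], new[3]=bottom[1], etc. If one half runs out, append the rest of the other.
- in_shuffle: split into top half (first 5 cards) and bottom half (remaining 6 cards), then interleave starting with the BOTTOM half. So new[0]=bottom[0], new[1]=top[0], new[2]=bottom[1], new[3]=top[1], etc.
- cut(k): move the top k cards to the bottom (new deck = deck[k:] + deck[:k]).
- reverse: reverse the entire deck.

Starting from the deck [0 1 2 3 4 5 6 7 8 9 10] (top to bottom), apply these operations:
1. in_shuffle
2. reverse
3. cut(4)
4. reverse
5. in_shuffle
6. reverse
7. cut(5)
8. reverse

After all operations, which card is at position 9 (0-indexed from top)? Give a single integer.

After op 1 (in_shuffle): [5 0 6 1 7 2 8 3 9 4 10]
After op 2 (reverse): [10 4 9 3 8 2 7 1 6 0 5]
After op 3 (cut(4)): [8 2 7 1 6 0 5 10 4 9 3]
After op 4 (reverse): [3 9 4 10 5 0 6 1 7 2 8]
After op 5 (in_shuffle): [0 3 6 9 1 4 7 10 2 5 8]
After op 6 (reverse): [8 5 2 10 7 4 1 9 6 3 0]
After op 7 (cut(5)): [4 1 9 6 3 0 8 5 2 10 7]
After op 8 (reverse): [7 10 2 5 8 0 3 6 9 1 4]
Position 9: card 1.

Answer: 1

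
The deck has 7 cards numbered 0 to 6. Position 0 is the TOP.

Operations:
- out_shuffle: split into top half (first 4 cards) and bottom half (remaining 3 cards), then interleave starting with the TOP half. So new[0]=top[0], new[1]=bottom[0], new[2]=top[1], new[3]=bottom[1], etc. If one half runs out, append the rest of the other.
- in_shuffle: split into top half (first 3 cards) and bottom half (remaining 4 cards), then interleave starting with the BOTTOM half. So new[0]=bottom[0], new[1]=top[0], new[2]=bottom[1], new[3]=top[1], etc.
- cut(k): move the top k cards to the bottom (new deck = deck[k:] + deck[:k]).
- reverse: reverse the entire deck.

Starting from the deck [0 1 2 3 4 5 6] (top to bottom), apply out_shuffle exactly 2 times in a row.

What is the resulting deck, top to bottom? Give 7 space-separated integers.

After op 1 (out_shuffle): [0 4 1 5 2 6 3]
After op 2 (out_shuffle): [0 2 4 6 1 3 5]

Answer: 0 2 4 6 1 3 5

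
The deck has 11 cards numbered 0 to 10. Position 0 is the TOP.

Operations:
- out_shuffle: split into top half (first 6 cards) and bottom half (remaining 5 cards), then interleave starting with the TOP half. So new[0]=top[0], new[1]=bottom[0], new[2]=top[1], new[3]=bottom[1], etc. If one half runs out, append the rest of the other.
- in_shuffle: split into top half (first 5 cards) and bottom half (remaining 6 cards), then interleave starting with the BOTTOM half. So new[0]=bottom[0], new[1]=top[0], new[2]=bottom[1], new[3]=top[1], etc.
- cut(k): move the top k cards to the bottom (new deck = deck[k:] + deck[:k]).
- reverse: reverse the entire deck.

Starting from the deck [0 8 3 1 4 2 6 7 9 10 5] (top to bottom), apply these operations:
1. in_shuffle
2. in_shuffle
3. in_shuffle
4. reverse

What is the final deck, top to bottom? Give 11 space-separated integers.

Answer: 5 1 7 0 4 9 8 2 10 3 6

Derivation:
After op 1 (in_shuffle): [2 0 6 8 7 3 9 1 10 4 5]
After op 2 (in_shuffle): [3 2 9 0 1 6 10 8 4 7 5]
After op 3 (in_shuffle): [6 3 10 2 8 9 4 0 7 1 5]
After op 4 (reverse): [5 1 7 0 4 9 8 2 10 3 6]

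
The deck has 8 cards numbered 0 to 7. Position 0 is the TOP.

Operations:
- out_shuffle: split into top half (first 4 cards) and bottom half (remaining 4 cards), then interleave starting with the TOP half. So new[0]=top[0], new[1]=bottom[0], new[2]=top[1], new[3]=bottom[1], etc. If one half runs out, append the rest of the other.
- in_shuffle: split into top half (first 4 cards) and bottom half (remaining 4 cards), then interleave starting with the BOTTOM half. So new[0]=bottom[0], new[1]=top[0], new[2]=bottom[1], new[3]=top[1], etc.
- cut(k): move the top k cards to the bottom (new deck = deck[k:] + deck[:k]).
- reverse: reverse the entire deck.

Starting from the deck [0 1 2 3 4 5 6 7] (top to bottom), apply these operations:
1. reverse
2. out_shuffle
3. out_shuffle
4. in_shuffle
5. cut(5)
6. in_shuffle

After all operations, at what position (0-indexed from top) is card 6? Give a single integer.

After op 1 (reverse): [7 6 5 4 3 2 1 0]
After op 2 (out_shuffle): [7 3 6 2 5 1 4 0]
After op 3 (out_shuffle): [7 5 3 1 6 4 2 0]
After op 4 (in_shuffle): [6 7 4 5 2 3 0 1]
After op 5 (cut(5)): [3 0 1 6 7 4 5 2]
After op 6 (in_shuffle): [7 3 4 0 5 1 2 6]
Card 6 is at position 7.

Answer: 7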